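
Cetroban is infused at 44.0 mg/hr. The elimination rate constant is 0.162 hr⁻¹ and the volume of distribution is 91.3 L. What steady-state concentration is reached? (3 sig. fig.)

CL = k · V = 0.162 × 91.3 = 14.79 L/hr
Css = rate / CL = 44.0 / 14.79 ≈ 2.97 µg/mL

2.97 µg/mL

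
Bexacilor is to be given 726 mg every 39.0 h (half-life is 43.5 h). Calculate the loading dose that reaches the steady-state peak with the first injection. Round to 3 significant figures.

k = ln 2 / 43.5 = 0.01593 h⁻¹
Accumulation ratio R = 1 / (1 − e^(−kτ)) = 1 / (1 − e^(−0.01593×39.0)) = 1 / (1 − 0.5372) = 2.161
Loading dose = maintenance dose × R = 726 × 2.161 ≈ 1570 mg

1570 mg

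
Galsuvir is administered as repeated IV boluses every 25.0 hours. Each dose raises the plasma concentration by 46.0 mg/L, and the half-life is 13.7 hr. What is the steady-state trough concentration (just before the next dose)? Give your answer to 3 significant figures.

18.1 mg/L

k = ln 2 / 13.7 = 0.05059 hr⁻¹
Fraction remaining after one interval: e^(−kτ) = e^(−0.05059 × 25.0) = 0.2823
R = 1 / (1 − 0.2823) = 1.393
Css,max = 46.0 × 1.393 = 64.09 mg/L
Css,min = Css,max × e^(−kτ) = 64.09 × 0.2823 ≈ 18.1 mg/L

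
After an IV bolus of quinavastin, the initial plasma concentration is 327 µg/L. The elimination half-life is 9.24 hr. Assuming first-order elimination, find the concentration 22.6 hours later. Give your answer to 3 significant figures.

k = ln 2 / 9.24 = 0.07502 hr⁻¹
22.6 hr is 2.446 half-lives, so C = 327 × (1/2)^2.446 = 327 × 0.1835 ≈ 60.0 µg/L

60.0 µg/L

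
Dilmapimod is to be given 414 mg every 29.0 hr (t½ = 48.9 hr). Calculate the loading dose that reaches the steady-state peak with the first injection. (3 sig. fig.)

k = ln 2 / 48.9 = 0.01417 hr⁻¹
Accumulation ratio R = 1 / (1 − e^(−kτ)) = 1 / (1 − e^(−0.01417×29.0)) = 1 / (1 − 0.6629) = 2.967
Loading dose = maintenance dose × R = 414 × 2.967 ≈ 1230 mg

1230 mg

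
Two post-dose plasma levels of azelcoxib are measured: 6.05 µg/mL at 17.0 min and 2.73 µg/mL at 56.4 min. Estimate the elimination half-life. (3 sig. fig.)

34.3 minutes

k = ln(C₁/C₂) / (t₂ − t₁) = ln(6.05/2.73) / (56.4 − 17.0)
  = 0.7958 / 39.40 = 0.02020 min⁻¹
t½ = ln 2 / k = ln 2 / 0.02020 ≈ 34.3 minutes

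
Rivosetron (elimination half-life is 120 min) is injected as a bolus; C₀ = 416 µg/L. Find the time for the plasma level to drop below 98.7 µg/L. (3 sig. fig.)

249 minutes

k = ln 2 / 120 = 0.005776 min⁻¹
C(t) = C₀ e^(−kt)  ⇒  t = ln(C₀/C) / k
t = ln(416/98.7) / 0.005776 = 1.439 / 0.005776 ≈ 249 minutes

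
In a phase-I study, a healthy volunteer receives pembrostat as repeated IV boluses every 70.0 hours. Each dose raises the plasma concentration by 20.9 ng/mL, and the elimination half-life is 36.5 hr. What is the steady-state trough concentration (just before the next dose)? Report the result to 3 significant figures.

k = ln 2 / 36.5 = 0.01899 hr⁻¹
Fraction remaining after one interval: e^(−kτ) = e^(−0.01899 × 70.0) = 0.2647
R = 1 / (1 − 0.2647) = 1.360
Css,max = 20.9 × 1.360 = 28.42 ng/mL
Css,min = Css,max × e^(−kτ) = 28.42 × 0.2647 ≈ 7.52 ng/mL

7.52 ng/mL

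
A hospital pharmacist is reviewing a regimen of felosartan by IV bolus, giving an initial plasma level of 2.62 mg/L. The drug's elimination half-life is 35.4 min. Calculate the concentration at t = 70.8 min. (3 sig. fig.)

k = ln 2 / 35.4 = 0.01958 min⁻¹
C(t) = C₀ e^(−kt) = 2.62 × e^(−0.01958 × 70.8) = 2.62 × e^(−1.386) = 2.62 × 0.2500 ≈ 0.655 mg/L

0.655 mg/L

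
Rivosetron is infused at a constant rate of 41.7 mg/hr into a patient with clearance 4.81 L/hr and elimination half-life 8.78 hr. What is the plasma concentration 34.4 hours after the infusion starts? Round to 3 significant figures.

8.10 µg/mL

Css = rate / CL = 41.7 / 4.81 = 8.669 µg/mL
k = ln 2 / 8.78 = 0.07895 hr⁻¹
C(t) = Css (1 − e^(−kt)) = 8.669 × (1 − e^(−2.716)) = 8.669 × 0.9338 ≈ 8.10 µg/mL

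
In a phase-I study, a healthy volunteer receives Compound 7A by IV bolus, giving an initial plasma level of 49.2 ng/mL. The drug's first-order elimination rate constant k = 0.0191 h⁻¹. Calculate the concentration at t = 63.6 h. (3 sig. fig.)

C(t) = C₀ e^(−kt) = 49.2 × e^(−0.01910 × 63.6) = 49.2 × e^(−1.215) = 49.2 × 0.2968 ≈ 14.6 ng/mL

14.6 ng/mL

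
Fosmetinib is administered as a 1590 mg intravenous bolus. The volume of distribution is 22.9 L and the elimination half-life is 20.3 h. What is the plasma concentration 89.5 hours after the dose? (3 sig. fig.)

3.27 µg/mL

C₀ = dose / V = 1590 / 22.9 = 69.43 µg/mL
k = ln 2 / 20.3 = 0.03415 h⁻¹
C(t) = C₀ e^(−kt) = 69.43 × e^(−0.03415 × 89.5) = 69.43 × e^(−3.056) = 69.43 × 0.04708 ≈ 3.27 µg/mL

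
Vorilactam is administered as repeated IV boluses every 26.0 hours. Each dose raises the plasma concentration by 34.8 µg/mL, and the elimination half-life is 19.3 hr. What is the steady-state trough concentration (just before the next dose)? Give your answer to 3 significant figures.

22.5 µg/mL

k = ln 2 / 19.3 = 0.03591 hr⁻¹
Fraction remaining after one interval: e^(−kτ) = e^(−0.03591 × 26.0) = 0.3931
R = 1 / (1 − 0.3931) = 1.648
Css,max = 34.8 × 1.648 = 57.34 µg/mL
Css,min = Css,max × e^(−kτ) = 57.34 × 0.3931 ≈ 22.5 µg/mL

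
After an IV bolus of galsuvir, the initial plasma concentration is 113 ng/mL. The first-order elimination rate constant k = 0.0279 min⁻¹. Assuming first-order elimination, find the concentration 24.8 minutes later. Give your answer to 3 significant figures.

C(t) = C₀ e^(−kt) = 113 × e^(−0.02790 × 24.8) = 113 × e^(−0.6919) = 113 × 0.5006 ≈ 56.6 ng/mL

56.6 ng/mL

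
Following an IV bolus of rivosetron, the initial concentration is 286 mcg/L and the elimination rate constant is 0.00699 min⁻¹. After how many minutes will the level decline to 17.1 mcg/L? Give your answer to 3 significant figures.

403 minutes

C(t) = C₀ e^(−kt)  ⇒  t = ln(C₀/C) / k
t = ln(286/17.1) / 0.006990 = 2.817 / 0.006990 ≈ 403 minutes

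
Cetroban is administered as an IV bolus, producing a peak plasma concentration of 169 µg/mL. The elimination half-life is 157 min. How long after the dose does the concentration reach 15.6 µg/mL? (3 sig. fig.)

k = ln 2 / 157 = 0.004415 min⁻¹
C(t) = C₀ e^(−kt)  ⇒  t = ln(C₀/C) / k
t = ln(169/15.6) / 0.004415 = 2.383 / 0.004415 ≈ 540 minutes

540 minutes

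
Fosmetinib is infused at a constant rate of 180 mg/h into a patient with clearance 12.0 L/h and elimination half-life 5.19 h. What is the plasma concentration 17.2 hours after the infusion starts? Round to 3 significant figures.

Css = rate / CL = 180 / 12.0 = 15.00 µg/mL
k = ln 2 / 5.19 = 0.1336 h⁻¹
C(t) = Css (1 − e^(−kt)) = 15.00 × (1 − e^(−2.297)) = 15.00 × 0.8995 ≈ 13.5 µg/mL

13.5 µg/mL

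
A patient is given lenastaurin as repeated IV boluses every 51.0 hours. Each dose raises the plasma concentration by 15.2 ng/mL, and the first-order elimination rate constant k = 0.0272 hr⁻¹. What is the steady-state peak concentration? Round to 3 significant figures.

20.3 ng/mL

Fraction remaining after one interval: e^(−kτ) = e^(−0.02720 × 51.0) = 0.2498
R = 1 / (1 − 0.2498) = 1.333
Css,max = 15.2 × 1.333 ≈ 20.3 ng/mL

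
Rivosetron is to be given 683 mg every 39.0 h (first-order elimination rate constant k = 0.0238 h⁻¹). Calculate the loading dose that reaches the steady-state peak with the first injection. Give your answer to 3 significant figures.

Accumulation ratio R = 1 / (1 − e^(−kτ)) = 1 / (1 − e^(−0.02380×39.0)) = 1 / (1 − 0.3953) = 1.654
Loading dose = maintenance dose × R = 683 × 1.654 ≈ 1130 mg

1130 mg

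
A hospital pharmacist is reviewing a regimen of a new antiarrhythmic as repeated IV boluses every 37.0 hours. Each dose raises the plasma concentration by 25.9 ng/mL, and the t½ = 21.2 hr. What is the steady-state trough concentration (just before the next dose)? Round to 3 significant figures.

k = ln 2 / 21.2 = 0.03270 hr⁻¹
Fraction remaining after one interval: e^(−kτ) = e^(−0.03270 × 37.0) = 0.2983
R = 1 / (1 − 0.2983) = 1.425
Css,max = 25.9 × 1.425 = 36.91 ng/mL
Css,min = Css,max × e^(−kτ) = 36.91 × 0.2983 ≈ 11.0 ng/mL

11.0 ng/mL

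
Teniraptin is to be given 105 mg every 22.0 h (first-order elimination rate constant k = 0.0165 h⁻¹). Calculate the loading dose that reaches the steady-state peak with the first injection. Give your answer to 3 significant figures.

345 mg

Accumulation ratio R = 1 / (1 − e^(−kτ)) = 1 / (1 − e^(−0.01650×22.0)) = 1 / (1 − 0.6956) = 3.285
Loading dose = maintenance dose × R = 105 × 3.285 ≈ 345 mg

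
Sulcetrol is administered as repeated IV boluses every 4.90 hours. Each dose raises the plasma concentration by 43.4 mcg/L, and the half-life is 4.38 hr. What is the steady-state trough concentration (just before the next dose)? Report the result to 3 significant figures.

k = ln 2 / 4.38 = 0.1583 hr⁻¹
Fraction remaining after one interval: e^(−kτ) = e^(−0.1583 × 4.90) = 0.4605
R = 1 / (1 − 0.4605) = 1.854
Css,max = 43.4 × 1.854 = 80.45 mcg/L
Css,min = Css,max × e^(−kτ) = 80.45 × 0.4605 ≈ 37.0 mcg/L

37.0 mcg/L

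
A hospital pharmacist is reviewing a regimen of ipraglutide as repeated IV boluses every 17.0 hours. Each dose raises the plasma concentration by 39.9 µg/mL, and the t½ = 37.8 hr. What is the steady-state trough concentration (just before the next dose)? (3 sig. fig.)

109 µg/mL

k = ln 2 / 37.8 = 0.01834 hr⁻¹
Fraction remaining after one interval: e^(−kτ) = e^(−0.01834 × 17.0) = 0.7322
R = 1 / (1 − 0.7322) = 3.734
Css,max = 39.9 × 3.734 = 149.0 µg/mL
Css,min = Css,max × e^(−kτ) = 149.0 × 0.7322 ≈ 109 µg/mL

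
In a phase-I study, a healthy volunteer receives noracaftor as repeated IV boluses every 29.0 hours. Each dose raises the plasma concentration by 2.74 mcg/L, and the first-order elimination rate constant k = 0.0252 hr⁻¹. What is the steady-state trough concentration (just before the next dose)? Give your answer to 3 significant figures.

2.54 mcg/L

Fraction remaining after one interval: e^(−kτ) = e^(−0.02520 × 29.0) = 0.4815
R = 1 / (1 − 0.4815) = 1.929
Css,max = 2.74 × 1.929 = 5.285 mcg/L
Css,min = Css,max × e^(−kτ) = 5.285 × 0.4815 ≈ 2.54 mcg/L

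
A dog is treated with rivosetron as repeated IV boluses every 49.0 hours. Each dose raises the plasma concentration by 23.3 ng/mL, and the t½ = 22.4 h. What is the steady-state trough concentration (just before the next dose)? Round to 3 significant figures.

k = ln 2 / 22.4 = 0.03094 h⁻¹
Fraction remaining after one interval: e^(−kτ) = e^(−0.03094 × 49.0) = 0.2195
R = 1 / (1 − 0.2195) = 1.281
Css,max = 23.3 × 1.281 = 29.85 ng/mL
Css,min = Css,max × e^(−kτ) = 29.85 × 0.2195 ≈ 6.55 ng/mL

6.55 ng/mL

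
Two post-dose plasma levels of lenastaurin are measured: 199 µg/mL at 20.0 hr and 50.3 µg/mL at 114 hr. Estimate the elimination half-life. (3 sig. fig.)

k = ln(C₁/C₂) / (t₂ − t₁) = ln(199/50.3) / (114 − 20.0)
  = 1.375 / 94.00 = 0.01463 hr⁻¹
t½ = ln 2 / k = ln 2 / 0.01463 ≈ 47.4 hours

47.4 hours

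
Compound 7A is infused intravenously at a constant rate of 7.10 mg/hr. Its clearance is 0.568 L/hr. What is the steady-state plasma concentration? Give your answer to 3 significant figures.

12.5 µg/mL

Css = infusion rate / CL = 7.10 / 0.568 ≈ 12.5 µg/mL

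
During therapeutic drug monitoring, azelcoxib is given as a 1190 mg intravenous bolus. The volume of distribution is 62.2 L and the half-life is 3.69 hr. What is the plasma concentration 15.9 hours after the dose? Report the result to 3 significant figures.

0.965 mg/L

C₀ = dose / V = 1190 / 62.2 = 19.13 mg/L
k = ln 2 / 3.69 = 0.1878 hr⁻¹
C(t) = C₀ e^(−kt) = 19.13 × e^(−0.1878 × 15.9) = 19.13 × e^(−2.987) = 19.13 × 0.05045 ≈ 0.965 mg/L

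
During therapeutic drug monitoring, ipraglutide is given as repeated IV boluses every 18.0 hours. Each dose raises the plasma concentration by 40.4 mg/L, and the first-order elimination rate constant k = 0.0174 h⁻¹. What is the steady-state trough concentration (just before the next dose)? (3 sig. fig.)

110 mg/L

Fraction remaining after one interval: e^(−kτ) = e^(−0.01740 × 18.0) = 0.7311
R = 1 / (1 − 0.7311) = 3.719
Css,max = 40.4 × 3.719 = 150.2 mg/L
Css,min = Css,max × e^(−kτ) = 150.2 × 0.7311 ≈ 110 mg/L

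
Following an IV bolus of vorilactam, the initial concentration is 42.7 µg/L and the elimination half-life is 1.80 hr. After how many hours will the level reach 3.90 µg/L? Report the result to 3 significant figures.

6.21 hours

k = ln 2 / 1.80 = 0.3851 hr⁻¹
C(t) = C₀ e^(−kt)  ⇒  t = ln(C₀/C) / k
t = ln(42.7/3.90) / 0.3851 = 2.393 / 0.3851 ≈ 6.21 hours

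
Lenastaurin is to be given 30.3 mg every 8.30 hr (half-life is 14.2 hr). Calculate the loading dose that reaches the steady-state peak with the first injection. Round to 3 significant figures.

k = ln 2 / 14.2 = 0.04881 hr⁻¹
Accumulation ratio R = 1 / (1 − e^(−kτ)) = 1 / (1 − e^(−0.04881×8.30)) = 1 / (1 − 0.6669) = 3.002
Loading dose = maintenance dose × R = 30.3 × 3.002 ≈ 91.0 mg

91.0 mg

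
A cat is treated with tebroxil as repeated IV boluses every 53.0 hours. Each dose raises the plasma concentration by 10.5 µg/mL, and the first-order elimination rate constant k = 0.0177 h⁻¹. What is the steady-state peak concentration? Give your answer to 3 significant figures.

17.3 µg/mL

Fraction remaining after one interval: e^(−kτ) = e^(−0.01770 × 53.0) = 0.3914
R = 1 / (1 − 0.3914) = 1.643
Css,max = 10.5 × 1.643 ≈ 17.3 µg/mL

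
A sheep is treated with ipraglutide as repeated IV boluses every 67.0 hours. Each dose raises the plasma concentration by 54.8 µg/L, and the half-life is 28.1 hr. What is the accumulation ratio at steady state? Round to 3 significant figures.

1.24

k = ln 2 / 28.1 = 0.02467 hr⁻¹
Fraction remaining after one interval: e^(−kτ) = e^(−0.02467 × 67.0) = 0.1915
R = 1 / (1 − 0.1915) = 1 / 0.8085 ≈ 1.24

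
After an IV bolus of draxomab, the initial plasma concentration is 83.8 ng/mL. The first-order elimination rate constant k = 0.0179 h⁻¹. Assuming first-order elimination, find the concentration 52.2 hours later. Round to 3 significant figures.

32.9 ng/mL

C(t) = C₀ e^(−kt) = 83.8 × e^(−0.01790 × 52.2) = 83.8 × e^(−0.9344) = 83.8 × 0.3928 ≈ 32.9 ng/mL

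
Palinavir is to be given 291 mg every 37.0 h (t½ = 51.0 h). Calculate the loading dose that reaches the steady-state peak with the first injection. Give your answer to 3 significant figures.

736 mg

k = ln 2 / 51.0 = 0.01359 h⁻¹
Accumulation ratio R = 1 / (1 − e^(−kτ)) = 1 / (1 − e^(−0.01359×37.0)) = 1 / (1 − 0.6048) = 2.530
Loading dose = maintenance dose × R = 291 × 2.530 ≈ 736 mg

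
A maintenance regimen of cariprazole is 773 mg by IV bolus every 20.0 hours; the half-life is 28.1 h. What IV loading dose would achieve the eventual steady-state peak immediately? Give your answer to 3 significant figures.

k = ln 2 / 28.1 = 0.02467 h⁻¹
Accumulation ratio R = 1 / (1 − e^(−kτ)) = 1 / (1 − e^(−0.02467×20.0)) = 1 / (1 − 0.6106) = 2.568
Loading dose = maintenance dose × R = 773 × 2.568 ≈ 1990 mg

1990 mg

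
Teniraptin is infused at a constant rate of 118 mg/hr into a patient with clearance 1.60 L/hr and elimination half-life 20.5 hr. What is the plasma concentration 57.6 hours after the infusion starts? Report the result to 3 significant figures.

Css = rate / CL = 118 / 1.60 = 73.75 µg/mL
k = ln 2 / 20.5 = 0.03381 hr⁻¹
C(t) = Css (1 − e^(−kt)) = 73.75 × (1 − e^(−1.948)) = 73.75 × 0.8574 ≈ 63.2 µg/mL

63.2 µg/mL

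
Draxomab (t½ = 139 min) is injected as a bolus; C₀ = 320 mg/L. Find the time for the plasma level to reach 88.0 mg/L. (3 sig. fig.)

259 minutes

k = ln 2 / 139 = 0.004987 min⁻¹
C(t) = C₀ e^(−kt)  ⇒  t = ln(C₀/C) / k
t = ln(320/88.0) / 0.004987 = 1.291 / 0.004987 ≈ 259 minutes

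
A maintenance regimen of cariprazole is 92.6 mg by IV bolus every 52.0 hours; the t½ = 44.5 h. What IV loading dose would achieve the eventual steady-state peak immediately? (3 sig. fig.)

167 mg

k = ln 2 / 44.5 = 0.01558 h⁻¹
Accumulation ratio R = 1 / (1 − e^(−kτ)) = 1 / (1 − e^(−0.01558×52.0)) = 1 / (1 − 0.4449) = 1.801
Loading dose = maintenance dose × R = 92.6 × 1.801 ≈ 167 mg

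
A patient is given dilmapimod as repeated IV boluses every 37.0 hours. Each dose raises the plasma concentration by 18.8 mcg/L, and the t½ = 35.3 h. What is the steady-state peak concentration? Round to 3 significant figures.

k = ln 2 / 35.3 = 0.01964 h⁻¹
Fraction remaining after one interval: e^(−kτ) = e^(−0.01964 × 37.0) = 0.4836
R = 1 / (1 − 0.4836) = 1.936
Css,max = 18.8 × 1.936 ≈ 36.4 mcg/L

36.4 mcg/L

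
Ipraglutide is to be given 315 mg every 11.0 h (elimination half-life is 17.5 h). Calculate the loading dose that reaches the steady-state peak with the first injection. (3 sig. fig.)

892 mg

k = ln 2 / 17.5 = 0.03961 h⁻¹
Accumulation ratio R = 1 / (1 − e^(−kτ)) = 1 / (1 − e^(−0.03961×11.0)) = 1 / (1 − 0.6468) = 2.831
Loading dose = maintenance dose × R = 315 × 2.831 ≈ 892 mg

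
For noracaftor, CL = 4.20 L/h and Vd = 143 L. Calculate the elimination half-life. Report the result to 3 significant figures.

23.6 hours

k = CL / V = 4.20 / 143 = 0.02937 h⁻¹
t½ = ln 2 / k = ln 2 / 0.02937 ≈ 23.6 hours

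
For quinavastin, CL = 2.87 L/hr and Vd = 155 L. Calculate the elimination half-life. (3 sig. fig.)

k = CL / V = 2.87 / 155 = 0.01852 hr⁻¹
t½ = ln 2 / k = ln 2 / 0.01852 ≈ 37.4 hours

37.4 hours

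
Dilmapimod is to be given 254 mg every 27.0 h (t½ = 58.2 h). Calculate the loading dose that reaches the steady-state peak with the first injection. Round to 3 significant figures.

k = ln 2 / 58.2 = 0.01191 h⁻¹
Accumulation ratio R = 1 / (1 − e^(−kτ)) = 1 / (1 − e^(−0.01191×27.0)) = 1 / (1 − 0.7250) = 3.637
Loading dose = maintenance dose × R = 254 × 3.637 ≈ 924 mg

924 mg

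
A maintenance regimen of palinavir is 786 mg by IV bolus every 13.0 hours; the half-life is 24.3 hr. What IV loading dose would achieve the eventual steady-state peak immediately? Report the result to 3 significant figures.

2540 mg

k = ln 2 / 24.3 = 0.02852 hr⁻¹
Accumulation ratio R = 1 / (1 − e^(−kτ)) = 1 / (1 − e^(−0.02852×13.0)) = 1 / (1 − 0.6902) = 3.228
Loading dose = maintenance dose × R = 786 × 3.228 ≈ 2540 mg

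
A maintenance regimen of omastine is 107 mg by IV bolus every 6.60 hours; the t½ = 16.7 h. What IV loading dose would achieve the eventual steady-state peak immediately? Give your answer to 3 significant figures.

k = ln 2 / 16.7 = 0.04151 h⁻¹
Accumulation ratio R = 1 / (1 − e^(−kτ)) = 1 / (1 − e^(−0.04151×6.60)) = 1 / (1 − 0.7604) = 4.173
Loading dose = maintenance dose × R = 107 × 4.173 ≈ 447 mg

447 mg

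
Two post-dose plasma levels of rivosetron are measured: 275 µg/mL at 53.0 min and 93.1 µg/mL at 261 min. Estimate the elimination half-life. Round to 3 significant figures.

k = ln(C₁/C₂) / (t₂ − t₁) = ln(275/93.1) / (261 − 53.0)
  = 1.083 / 208.0 = 0.005207 min⁻¹
t½ = ln 2 / k = ln 2 / 0.005207 ≈ 133 minutes

133 minutes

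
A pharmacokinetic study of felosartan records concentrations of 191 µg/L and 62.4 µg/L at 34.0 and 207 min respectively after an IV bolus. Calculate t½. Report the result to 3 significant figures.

107 minutes

k = ln(C₁/C₂) / (t₂ − t₁) = ln(191/62.4) / (207 − 34.0)
  = 1.119 / 173.0 = 0.006467 min⁻¹
t½ = ln 2 / k = ln 2 / 0.006467 ≈ 107 minutes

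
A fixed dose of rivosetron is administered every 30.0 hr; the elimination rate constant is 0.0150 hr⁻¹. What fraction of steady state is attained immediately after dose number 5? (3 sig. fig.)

0.895

f_n = 1 − e^(−nkτ) = 1 − e^(−5 × 0.01500 × 30.0) = 1 − e^(−2.250) = 1 − 0.1054 ≈ 0.895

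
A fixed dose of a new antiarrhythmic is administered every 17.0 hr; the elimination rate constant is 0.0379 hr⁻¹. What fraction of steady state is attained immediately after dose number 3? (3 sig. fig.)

0.855

f_n = 1 − e^(−nkτ) = 1 − e^(−3 × 0.03790 × 17.0) = 1 − e^(−1.933) = 1 − 0.1447 ≈ 0.855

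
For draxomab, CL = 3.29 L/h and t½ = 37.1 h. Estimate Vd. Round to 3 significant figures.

k = ln 2 / t½ = ln 2 / 37.1 = 0.01868 h⁻¹
V = CL / k = 3.29 / 0.01868 ≈ 176 L

176 L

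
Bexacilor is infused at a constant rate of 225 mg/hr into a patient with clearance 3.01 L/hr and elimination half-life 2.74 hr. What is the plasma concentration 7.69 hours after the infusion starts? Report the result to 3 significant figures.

64.1 mg/L

Css = rate / CL = 225 / 3.01 = 74.75 mg/L
k = ln 2 / 2.74 = 0.2530 hr⁻¹
C(t) = Css (1 − e^(−kt)) = 74.75 × (1 − e^(−1.945)) = 74.75 × 0.8571 ≈ 64.1 mg/L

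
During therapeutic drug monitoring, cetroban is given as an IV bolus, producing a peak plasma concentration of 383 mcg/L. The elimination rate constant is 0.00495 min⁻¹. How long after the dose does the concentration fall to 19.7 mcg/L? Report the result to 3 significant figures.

599 minutes

C(t) = C₀ e^(−kt)  ⇒  t = ln(C₀/C) / k
t = ln(383/19.7) / 0.004950 = 2.967 / 0.004950 ≈ 599 minutes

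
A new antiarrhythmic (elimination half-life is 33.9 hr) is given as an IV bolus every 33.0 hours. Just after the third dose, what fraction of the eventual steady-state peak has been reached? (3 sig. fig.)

k = ln 2 / 33.9 = 0.02045 hr⁻¹
f_n = 1 − e^(−nkτ) = 1 − e^(−3 × 0.02045 × 33.0) = 1 − e^(−2.024) = 1 − 0.1321 ≈ 0.868

0.868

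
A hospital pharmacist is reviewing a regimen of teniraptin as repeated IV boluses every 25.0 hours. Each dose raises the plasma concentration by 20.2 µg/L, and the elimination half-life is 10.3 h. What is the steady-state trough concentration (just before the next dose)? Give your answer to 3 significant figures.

k = ln 2 / 10.3 = 0.06730 h⁻¹
Fraction remaining after one interval: e^(−kτ) = e^(−0.06730 × 25.0) = 0.1859
R = 1 / (1 − 0.1859) = 1.228
Css,max = 20.2 × 1.228 = 24.81 µg/L
Css,min = Css,max × e^(−kτ) = 24.81 × 0.1859 ≈ 4.61 µg/L

4.61 µg/L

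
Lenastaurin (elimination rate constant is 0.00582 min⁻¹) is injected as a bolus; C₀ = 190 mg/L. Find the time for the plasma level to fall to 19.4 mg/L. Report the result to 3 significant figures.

C(t) = C₀ e^(−kt)  ⇒  t = ln(C₀/C) / k
t = ln(190/19.4) / 0.005820 = 2.282 / 0.005820 ≈ 392 minutes

392 minutes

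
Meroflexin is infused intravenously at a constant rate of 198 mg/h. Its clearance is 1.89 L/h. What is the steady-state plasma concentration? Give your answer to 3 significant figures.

Css = infusion rate / CL = 198 / 1.89 ≈ 105 mg/L

105 mg/L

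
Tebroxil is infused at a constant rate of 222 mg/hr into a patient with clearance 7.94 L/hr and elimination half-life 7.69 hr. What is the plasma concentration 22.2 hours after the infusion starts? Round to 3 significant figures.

24.2 µg/mL

Css = rate / CL = 222 / 7.94 = 27.96 µg/mL
k = ln 2 / 7.69 = 0.09014 hr⁻¹
C(t) = Css (1 − e^(−kt)) = 27.96 × (1 − e^(−2.001)) = 27.96 × 0.8648 ≈ 24.2 µg/mL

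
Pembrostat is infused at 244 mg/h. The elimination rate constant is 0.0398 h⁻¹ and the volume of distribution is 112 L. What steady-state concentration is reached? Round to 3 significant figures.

CL = k · V = 0.0398 × 112 = 4.458 L/h
Css = rate / CL = 244 / 4.458 ≈ 54.7 µg/mL

54.7 µg/mL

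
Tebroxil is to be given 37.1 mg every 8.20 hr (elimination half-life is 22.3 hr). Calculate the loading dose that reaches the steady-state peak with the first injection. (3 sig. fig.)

165 mg

k = ln 2 / 22.3 = 0.03108 hr⁻¹
Accumulation ratio R = 1 / (1 − e^(−kτ)) = 1 / (1 − e^(−0.03108×8.20)) = 1 / (1 − 0.7750) = 4.445
Loading dose = maintenance dose × R = 37.1 × 4.445 ≈ 165 mg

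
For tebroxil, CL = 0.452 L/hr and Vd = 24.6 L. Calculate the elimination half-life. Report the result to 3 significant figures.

37.7 hours

k = CL / V = 0.452 / 24.6 = 0.01837 hr⁻¹
t½ = ln 2 / k = ln 2 / 0.01837 ≈ 37.7 hours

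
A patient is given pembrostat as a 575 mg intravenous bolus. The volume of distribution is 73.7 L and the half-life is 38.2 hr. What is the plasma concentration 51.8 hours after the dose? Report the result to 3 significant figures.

3.05 mg/L

C₀ = dose / V = 575 / 73.7 = 7.802 mg/L
k = ln 2 / 38.2 = 0.01815 hr⁻¹
C(t) = C₀ e^(−kt) = 7.802 × e^(−0.01815 × 51.8) = 7.802 × e^(−0.9399) = 7.802 × 0.3907 ≈ 3.05 mg/L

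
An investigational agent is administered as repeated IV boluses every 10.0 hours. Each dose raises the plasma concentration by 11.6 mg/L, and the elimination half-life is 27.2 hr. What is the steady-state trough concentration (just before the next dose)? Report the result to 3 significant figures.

40.0 mg/L

k = ln 2 / 27.2 = 0.02548 hr⁻¹
Fraction remaining after one interval: e^(−kτ) = e^(−0.02548 × 10.0) = 0.7750
R = 1 / (1 − 0.7750) = 4.445
Css,max = 11.6 × 4.445 = 51.57 mg/L
Css,min = Css,max × e^(−kτ) = 51.57 × 0.7750 ≈ 40.0 mg/L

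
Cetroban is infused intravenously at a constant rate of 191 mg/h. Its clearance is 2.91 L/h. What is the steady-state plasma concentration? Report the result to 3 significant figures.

65.6 mg/L

Css = infusion rate / CL = 191 / 2.91 ≈ 65.6 mg/L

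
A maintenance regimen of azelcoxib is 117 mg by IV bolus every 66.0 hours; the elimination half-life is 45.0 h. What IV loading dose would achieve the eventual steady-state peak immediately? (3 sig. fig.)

k = ln 2 / 45.0 = 0.01540 h⁻¹
Accumulation ratio R = 1 / (1 − e^(−kτ)) = 1 / (1 − e^(−0.01540×66.0)) = 1 / (1 − 0.3618) = 1.567
Loading dose = maintenance dose × R = 117 × 1.567 ≈ 183 mg

183 mg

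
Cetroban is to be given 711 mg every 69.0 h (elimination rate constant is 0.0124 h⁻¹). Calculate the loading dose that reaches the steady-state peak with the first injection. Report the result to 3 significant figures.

Accumulation ratio R = 1 / (1 − e^(−kτ)) = 1 / (1 − e^(−0.01240×69.0)) = 1 / (1 − 0.4250) = 1.739
Loading dose = maintenance dose × R = 711 × 1.739 ≈ 1240 mg

1240 mg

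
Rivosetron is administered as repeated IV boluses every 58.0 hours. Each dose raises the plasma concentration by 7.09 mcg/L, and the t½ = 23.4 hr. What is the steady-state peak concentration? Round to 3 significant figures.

8.64 mcg/L

k = ln 2 / 23.4 = 0.02962 hr⁻¹
Fraction remaining after one interval: e^(−kτ) = e^(−0.02962 × 58.0) = 0.1794
R = 1 / (1 − 0.1794) = 1.219
Css,max = 7.09 × 1.219 ≈ 8.64 mcg/L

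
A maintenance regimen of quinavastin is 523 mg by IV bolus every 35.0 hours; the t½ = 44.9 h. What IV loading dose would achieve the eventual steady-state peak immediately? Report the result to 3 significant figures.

1250 mg

k = ln 2 / 44.9 = 0.01544 h⁻¹
Accumulation ratio R = 1 / (1 − e^(−kτ)) = 1 / (1 − e^(−0.01544×35.0)) = 1 / (1 − 0.5826) = 2.396
Loading dose = maintenance dose × R = 523 × 2.396 ≈ 1250 mg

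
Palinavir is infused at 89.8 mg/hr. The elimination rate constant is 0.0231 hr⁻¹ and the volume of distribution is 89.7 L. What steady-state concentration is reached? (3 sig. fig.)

43.3 µg/mL

CL = k · V = 0.0231 × 89.7 = 2.072 L/hr
Css = rate / CL = 89.8 / 2.072 ≈ 43.3 µg/mL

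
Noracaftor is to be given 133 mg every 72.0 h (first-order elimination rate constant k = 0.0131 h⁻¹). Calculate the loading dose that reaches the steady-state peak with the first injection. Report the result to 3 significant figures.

218 mg

Accumulation ratio R = 1 / (1 − e^(−kτ)) = 1 / (1 − e^(−0.01310×72.0)) = 1 / (1 − 0.3894) = 1.638
Loading dose = maintenance dose × R = 133 × 1.638 ≈ 218 mg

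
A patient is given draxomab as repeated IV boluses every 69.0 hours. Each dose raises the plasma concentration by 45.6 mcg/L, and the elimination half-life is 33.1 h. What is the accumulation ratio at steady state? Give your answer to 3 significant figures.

1.31

k = ln 2 / 33.1 = 0.02094 h⁻¹
Fraction remaining after one interval: e^(−kτ) = e^(−0.02094 × 69.0) = 0.2358
R = 1 / (1 − 0.2358) = 1 / 0.7642 ≈ 1.31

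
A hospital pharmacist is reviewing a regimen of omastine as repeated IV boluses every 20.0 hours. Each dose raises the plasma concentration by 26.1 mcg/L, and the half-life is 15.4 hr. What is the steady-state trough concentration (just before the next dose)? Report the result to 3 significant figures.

17.9 mcg/L

k = ln 2 / 15.4 = 0.04501 hr⁻¹
Fraction remaining after one interval: e^(−kτ) = e^(−0.04501 × 20.0) = 0.4065
R = 1 / (1 − 0.4065) = 1.685
Css,max = 26.1 × 1.685 = 43.98 mcg/L
Css,min = Css,max × e^(−kτ) = 43.98 × 0.4065 ≈ 17.9 mcg/L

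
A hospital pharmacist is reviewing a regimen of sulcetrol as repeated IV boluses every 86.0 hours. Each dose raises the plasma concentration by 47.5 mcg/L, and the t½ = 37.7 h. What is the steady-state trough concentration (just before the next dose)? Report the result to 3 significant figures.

12.3 mcg/L

k = ln 2 / 37.7 = 0.01839 h⁻¹
Fraction remaining after one interval: e^(−kτ) = e^(−0.01839 × 86.0) = 0.2057
R = 1 / (1 − 0.2057) = 1.259
Css,max = 47.5 × 1.259 = 59.80 mcg/L
Css,min = Css,max × e^(−kτ) = 59.80 × 0.2057 ≈ 12.3 mcg/L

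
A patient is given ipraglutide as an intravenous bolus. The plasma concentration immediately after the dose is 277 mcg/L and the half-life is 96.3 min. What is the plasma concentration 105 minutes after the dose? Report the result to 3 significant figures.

k = ln 2 / 96.3 = 0.007198 min⁻¹
105 min is 1.090 half-lives, so C = 277 × (1/2)^1.090 = 277 × 0.4696 ≈ 130 mcg/L

130 mcg/L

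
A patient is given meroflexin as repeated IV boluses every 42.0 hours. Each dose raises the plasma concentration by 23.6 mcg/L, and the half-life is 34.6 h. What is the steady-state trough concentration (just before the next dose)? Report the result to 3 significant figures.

17.9 mcg/L

k = ln 2 / 34.6 = 0.02003 h⁻¹
Fraction remaining after one interval: e^(−kτ) = e^(−0.02003 × 42.0) = 0.4311
R = 1 / (1 − 0.4311) = 1.758
Css,max = 23.6 × 1.758 = 41.48 mcg/L
Css,min = Css,max × e^(−kτ) = 41.48 × 0.4311 ≈ 17.9 mcg/L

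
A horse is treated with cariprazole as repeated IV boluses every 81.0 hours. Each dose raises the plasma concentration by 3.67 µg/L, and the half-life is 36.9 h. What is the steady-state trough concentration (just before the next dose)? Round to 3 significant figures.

1.03 µg/L

k = ln 2 / 36.9 = 0.01878 h⁻¹
Fraction remaining after one interval: e^(−kτ) = e^(−0.01878 × 81.0) = 0.2184
R = 1 / (1 − 0.2184) = 1.279
Css,max = 3.67 × 1.279 = 4.695 µg/L
Css,min = Css,max × e^(−kτ) = 4.695 × 0.2184 ≈ 1.03 µg/L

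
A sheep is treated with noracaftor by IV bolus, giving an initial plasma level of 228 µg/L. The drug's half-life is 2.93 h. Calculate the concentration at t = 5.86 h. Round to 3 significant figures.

57.0 µg/L

k = ln 2 / 2.93 = 0.2366 h⁻¹
5.86 h is 2.000 half-lives, so C = 228 × (1/2)^2.000 = 228 × 0.2500 ≈ 57.0 µg/L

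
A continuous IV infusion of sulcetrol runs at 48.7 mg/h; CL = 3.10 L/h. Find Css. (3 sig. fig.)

Css = infusion rate / CL = 48.7 / 3.10 ≈ 15.7 mg/L

15.7 mg/L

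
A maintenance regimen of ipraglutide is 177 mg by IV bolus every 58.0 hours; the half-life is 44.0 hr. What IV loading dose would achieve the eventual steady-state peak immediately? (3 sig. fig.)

296 mg

k = ln 2 / 44.0 = 0.01575 hr⁻¹
Accumulation ratio R = 1 / (1 − e^(−kτ)) = 1 / (1 − e^(−0.01575×58.0)) = 1 / (1 − 0.4010) = 1.670
Loading dose = maintenance dose × R = 177 × 1.670 ≈ 296 mg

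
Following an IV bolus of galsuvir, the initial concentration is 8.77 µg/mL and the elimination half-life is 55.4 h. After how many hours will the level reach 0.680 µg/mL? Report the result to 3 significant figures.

204 hours

k = ln 2 / 55.4 = 0.01251 h⁻¹
C(t) = C₀ e^(−kt)  ⇒  t = ln(C₀/C) / k
t = ln(8.77/0.680) / 0.01251 = 2.557 / 0.01251 ≈ 204 hours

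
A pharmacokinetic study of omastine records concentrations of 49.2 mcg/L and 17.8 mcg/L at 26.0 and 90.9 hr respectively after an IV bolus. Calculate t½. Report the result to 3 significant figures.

44.2 hours

k = ln(C₁/C₂) / (t₂ − t₁) = ln(49.2/17.8) / (90.9 − 26.0)
  = 1.017 / 64.90 = 0.01567 hr⁻¹
t½ = ln 2 / k = ln 2 / 0.01567 ≈ 44.2 hours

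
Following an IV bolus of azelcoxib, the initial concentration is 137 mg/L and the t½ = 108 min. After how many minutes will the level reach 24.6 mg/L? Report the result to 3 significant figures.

268 minutes

k = ln 2 / 108 = 0.006418 min⁻¹
C(t) = C₀ e^(−kt)  ⇒  t = ln(C₀/C) / k
t = ln(137/24.6) / 0.006418 = 1.717 / 0.006418 ≈ 268 minutes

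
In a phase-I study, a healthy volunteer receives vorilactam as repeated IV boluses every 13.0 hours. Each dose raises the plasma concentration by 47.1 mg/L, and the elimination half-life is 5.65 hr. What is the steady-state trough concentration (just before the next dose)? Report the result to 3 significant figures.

12.0 mg/L

k = ln 2 / 5.65 = 0.1227 hr⁻¹
Fraction remaining after one interval: e^(−kτ) = e^(−0.1227 × 13.0) = 0.2029
R = 1 / (1 − 0.2029) = 1.255
Css,max = 47.1 × 1.255 = 59.09 mg/L
Css,min = Css,max × e^(−kτ) = 59.09 × 0.2029 ≈ 12.0 mg/L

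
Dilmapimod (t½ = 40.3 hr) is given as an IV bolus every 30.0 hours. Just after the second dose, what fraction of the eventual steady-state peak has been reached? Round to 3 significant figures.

0.644

k = ln 2 / 40.3 = 0.01720 hr⁻¹
f_n = 1 − e^(−nkτ) = 1 − e^(−2 × 0.01720 × 30.0) = 1 − e^(−1.032) = 1 − 0.3563 ≈ 0.644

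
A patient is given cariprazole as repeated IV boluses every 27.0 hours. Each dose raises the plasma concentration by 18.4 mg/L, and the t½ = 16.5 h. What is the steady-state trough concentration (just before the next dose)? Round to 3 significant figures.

8.73 mg/L

k = ln 2 / 16.5 = 0.04201 h⁻¹
Fraction remaining after one interval: e^(−kτ) = e^(−0.04201 × 27.0) = 0.3217
R = 1 / (1 − 0.3217) = 1.474
Css,max = 18.4 × 1.474 = 27.13 mg/L
Css,min = Css,max × e^(−kτ) = 27.13 × 0.3217 ≈ 8.73 mg/L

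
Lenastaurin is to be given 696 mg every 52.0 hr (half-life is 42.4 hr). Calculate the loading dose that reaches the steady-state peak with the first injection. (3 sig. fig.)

k = ln 2 / 42.4 = 0.01635 hr⁻¹
Accumulation ratio R = 1 / (1 − e^(−kτ)) = 1 / (1 − e^(−0.01635×52.0)) = 1 / (1 − 0.4274) = 1.746
Loading dose = maintenance dose × R = 696 × 1.746 ≈ 1220 mg

1220 mg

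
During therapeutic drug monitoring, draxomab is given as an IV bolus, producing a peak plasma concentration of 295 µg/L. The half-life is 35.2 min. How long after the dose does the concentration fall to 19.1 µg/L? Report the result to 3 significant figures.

k = ln 2 / 35.2 = 0.01969 min⁻¹
C(t) = C₀ e^(−kt)  ⇒  t = ln(C₀/C) / k
t = ln(295/19.1) / 0.01969 = 2.737 / 0.01969 ≈ 139 minutes

139 minutes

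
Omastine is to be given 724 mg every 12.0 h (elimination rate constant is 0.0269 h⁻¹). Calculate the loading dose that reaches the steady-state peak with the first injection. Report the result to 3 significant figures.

Accumulation ratio R = 1 / (1 − e^(−kτ)) = 1 / (1 − e^(−0.02690×12.0)) = 1 / (1 − 0.7241) = 3.625
Loading dose = maintenance dose × R = 724 × 3.625 ≈ 2620 mg

2620 mg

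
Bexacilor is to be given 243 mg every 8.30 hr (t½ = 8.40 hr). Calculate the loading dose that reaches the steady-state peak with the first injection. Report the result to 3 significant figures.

490 mg

k = ln 2 / 8.40 = 0.08252 hr⁻¹
Accumulation ratio R = 1 / (1 − e^(−kτ)) = 1 / (1 − e^(−0.08252×8.30)) = 1 / (1 − 0.5041) = 2.017
Loading dose = maintenance dose × R = 243 × 2.017 ≈ 490 mg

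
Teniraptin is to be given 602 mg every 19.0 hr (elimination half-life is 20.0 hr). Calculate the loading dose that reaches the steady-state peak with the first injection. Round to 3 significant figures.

k = ln 2 / 20.0 = 0.03466 hr⁻¹
Accumulation ratio R = 1 / (1 − e^(−kτ)) = 1 / (1 − e^(−0.03466×19.0)) = 1 / (1 − 0.5176) = 2.073
Loading dose = maintenance dose × R = 602 × 2.073 ≈ 1250 mg

1250 mg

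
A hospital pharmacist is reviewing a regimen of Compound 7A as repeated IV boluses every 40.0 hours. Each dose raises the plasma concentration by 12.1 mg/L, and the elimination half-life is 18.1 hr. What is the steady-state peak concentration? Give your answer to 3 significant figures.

15.4 mg/L

k = ln 2 / 18.1 = 0.03830 hr⁻¹
Fraction remaining after one interval: e^(−kτ) = e^(−0.03830 × 40.0) = 0.2161
R = 1 / (1 − 0.2161) = 1.276
Css,max = 12.1 × 1.276 ≈ 15.4 mg/L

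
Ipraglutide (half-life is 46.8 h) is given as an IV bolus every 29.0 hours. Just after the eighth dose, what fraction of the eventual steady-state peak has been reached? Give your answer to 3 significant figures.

k = ln 2 / 46.8 = 0.01481 h⁻¹
f_n = 1 − e^(−nkτ) = 1 − e^(−8 × 0.01481 × 29.0) = 1 − e^(−3.436) = 1 − 0.03219 ≈ 0.968

0.968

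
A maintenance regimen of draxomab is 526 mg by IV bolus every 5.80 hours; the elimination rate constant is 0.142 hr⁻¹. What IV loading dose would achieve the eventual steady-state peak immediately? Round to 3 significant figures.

Accumulation ratio R = 1 / (1 − e^(−kτ)) = 1 / (1 − e^(−0.1420×5.80)) = 1 / (1 − 0.4388) = 1.782
Loading dose = maintenance dose × R = 526 × 1.782 ≈ 937 mg

937 mg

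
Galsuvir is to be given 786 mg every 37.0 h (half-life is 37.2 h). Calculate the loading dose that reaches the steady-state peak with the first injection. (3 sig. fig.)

k = ln 2 / 37.2 = 0.01863 h⁻¹
Accumulation ratio R = 1 / (1 − e^(−kτ)) = 1 / (1 − e^(−0.01863×37.0)) = 1 / (1 − 0.5019) = 2.007
Loading dose = maintenance dose × R = 786 × 2.007 ≈ 1580 mg

1580 mg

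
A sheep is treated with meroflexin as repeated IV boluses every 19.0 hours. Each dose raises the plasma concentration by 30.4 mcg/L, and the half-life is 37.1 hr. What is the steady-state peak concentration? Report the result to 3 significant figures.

102 mcg/L

k = ln 2 / 37.1 = 0.01868 hr⁻¹
Fraction remaining after one interval: e^(−kτ) = e^(−0.01868 × 19.0) = 0.7012
R = 1 / (1 − 0.7012) = 3.347
Css,max = 30.4 × 3.347 ≈ 102 mcg/L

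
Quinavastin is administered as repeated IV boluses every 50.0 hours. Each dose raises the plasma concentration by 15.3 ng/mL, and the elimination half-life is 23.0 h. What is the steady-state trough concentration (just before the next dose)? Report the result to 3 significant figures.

k = ln 2 / 23.0 = 0.03014 h⁻¹
Fraction remaining after one interval: e^(−kτ) = e^(−0.03014 × 50.0) = 0.2216
R = 1 / (1 − 0.2216) = 1.285
Css,max = 15.3 × 1.285 = 19.66 ng/mL
Css,min = Css,max × e^(−kτ) = 19.66 × 0.2216 ≈ 4.36 ng/mL

4.36 ng/mL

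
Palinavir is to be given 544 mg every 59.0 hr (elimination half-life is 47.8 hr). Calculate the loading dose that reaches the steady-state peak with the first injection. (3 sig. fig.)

k = ln 2 / 47.8 = 0.01450 hr⁻¹
Accumulation ratio R = 1 / (1 − e^(−kτ)) = 1 / (1 − e^(−0.01450×59.0)) = 1 / (1 − 0.4250) = 1.739
Loading dose = maintenance dose × R = 544 × 1.739 ≈ 946 mg

946 mg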